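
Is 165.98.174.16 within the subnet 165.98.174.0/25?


Subnet network: 165.98.174.0
Test IP AND mask: 165.98.174.0
Yes, 165.98.174.16 is in 165.98.174.0/25


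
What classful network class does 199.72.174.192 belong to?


First octet: 199
Binary: 11000111
110xxxxx -> Class C (192-223)
Class C, default mask 255.255.255.0 (/24)


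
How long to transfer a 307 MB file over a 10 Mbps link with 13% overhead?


Effective throughput = 10 * (1 - 13/100) = 8.7 Mbps
File size in Mb = 307 * 8 = 2456 Mb
Time = 2456 / 8.7
Time = 282.2989 seconds


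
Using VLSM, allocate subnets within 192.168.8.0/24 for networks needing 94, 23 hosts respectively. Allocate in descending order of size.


94 hosts -> /25 (126 usable): 192.168.8.0/25
23 hosts -> /27 (30 usable): 192.168.8.128/27
Allocation: 192.168.8.0/25 (94 hosts, 126 usable); 192.168.8.128/27 (23 hosts, 30 usable)


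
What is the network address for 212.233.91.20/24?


IP:   11010100.11101001.01011011.00010100
Mask: 11111111.11111111.11111111.00000000
AND operation:
Net:  11010100.11101001.01011011.00000000
Network: 212.233.91.0/24


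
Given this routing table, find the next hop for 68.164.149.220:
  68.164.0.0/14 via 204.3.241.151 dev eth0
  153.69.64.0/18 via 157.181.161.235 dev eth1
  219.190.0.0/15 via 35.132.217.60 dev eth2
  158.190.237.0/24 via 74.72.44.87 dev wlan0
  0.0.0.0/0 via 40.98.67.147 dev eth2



Longest prefix match for 68.164.149.220:
  /14 68.164.0.0: MATCH
  /18 153.69.64.0: no
  /15 219.190.0.0: no
  /24 158.190.237.0: no
  /0 0.0.0.0: MATCH
Selected: next-hop 204.3.241.151 via eth0 (matched /14)


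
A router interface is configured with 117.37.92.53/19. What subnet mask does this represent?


/19 means 19 network bits, 13 host bits
Binary: 11111111111111111110000000000000
Mask: 255.255.224.0


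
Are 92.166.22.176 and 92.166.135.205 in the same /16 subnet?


Mask: 255.255.0.0
92.166.22.176 AND mask = 92.166.0.0
92.166.135.205 AND mask = 92.166.0.0
Yes, same subnet (92.166.0.0)


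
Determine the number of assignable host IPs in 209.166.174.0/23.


Host bits = 32 - 23 = 9
Total addresses = 2^9 = 512
Usable = total - 2 (network and broadcast)
Usable hosts: 510


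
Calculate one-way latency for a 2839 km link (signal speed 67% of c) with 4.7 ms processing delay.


Speed = 0.67 * 3e5 km/s = 201000 km/s
Propagation delay = 2839 / 201000 = 0.0141 s = 14.1244 ms
Processing delay = 4.7 ms
Total one-way latency = 18.8244 ms


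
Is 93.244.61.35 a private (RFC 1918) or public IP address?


RFC 1918 private ranges:
  10.0.0.0/8 (10.0.0.0 - 10.255.255.255)
  172.16.0.0/12 (172.16.0.0 - 172.31.255.255)
  192.168.0.0/16 (192.168.0.0 - 192.168.255.255)
Public (not in any RFC 1918 range)


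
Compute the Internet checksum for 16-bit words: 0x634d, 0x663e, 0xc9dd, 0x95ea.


Sum all words (with carry folding):
+ 0x634d = 0x634d
+ 0x663e = 0xc98b
+ 0xc9dd = 0x9369
+ 0x95ea = 0x2954
One's complement: ~0x2954
Checksum = 0xd6ab


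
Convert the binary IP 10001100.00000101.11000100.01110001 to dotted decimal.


10001100 = 140
00000101 = 5
11000100 = 196
01110001 = 113
IP: 140.5.196.113


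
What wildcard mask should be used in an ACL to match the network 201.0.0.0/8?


Subnet mask: 255.0.0.0
Wildcard = 255.255.255.255 - subnet mask
255 - 255 = 0
255 - 0 = 255
255 - 0 = 255
255 - 0 = 255
Wildcard: 0.255.255.255


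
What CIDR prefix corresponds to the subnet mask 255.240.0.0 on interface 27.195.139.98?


Binary: 11111111.11110000.00000000.00000000
Count leading 1s
Prefix: /12


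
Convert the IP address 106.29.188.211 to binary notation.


106 = 01101010
29 = 00011101
188 = 10111100
211 = 11010011
Binary: 01101010.00011101.10111100.11010011


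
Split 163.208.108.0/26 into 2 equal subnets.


New prefix = 26 + 1 = 27
Each subnet has 32 addresses
  163.208.108.0/27
  163.208.108.32/27
Subnets: 163.208.108.0/27, 163.208.108.32/27


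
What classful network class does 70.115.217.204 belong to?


First octet: 70
Binary: 01000110
0xxxxxxx -> Class A (1-126)
Class A, default mask 255.0.0.0 (/8)


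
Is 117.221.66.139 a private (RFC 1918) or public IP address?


RFC 1918 private ranges:
  10.0.0.0/8 (10.0.0.0 - 10.255.255.255)
  172.16.0.0/12 (172.16.0.0 - 172.31.255.255)
  192.168.0.0/16 (192.168.0.0 - 192.168.255.255)
Public (not in any RFC 1918 range)


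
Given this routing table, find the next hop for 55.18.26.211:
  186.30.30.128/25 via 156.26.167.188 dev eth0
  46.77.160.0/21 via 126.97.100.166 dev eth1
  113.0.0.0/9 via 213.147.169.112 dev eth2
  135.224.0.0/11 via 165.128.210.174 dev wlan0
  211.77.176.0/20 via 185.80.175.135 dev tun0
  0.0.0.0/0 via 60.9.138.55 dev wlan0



Longest prefix match for 55.18.26.211:
  /25 186.30.30.128: no
  /21 46.77.160.0: no
  /9 113.0.0.0: no
  /11 135.224.0.0: no
  /20 211.77.176.0: no
  /0 0.0.0.0: MATCH
Selected: next-hop 60.9.138.55 via wlan0 (matched /0)


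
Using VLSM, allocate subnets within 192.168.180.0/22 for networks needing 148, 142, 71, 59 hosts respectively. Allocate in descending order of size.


148 hosts -> /24 (254 usable): 192.168.180.0/24
142 hosts -> /24 (254 usable): 192.168.181.0/24
71 hosts -> /25 (126 usable): 192.168.182.0/25
59 hosts -> /26 (62 usable): 192.168.182.128/26
Allocation: 192.168.180.0/24 (148 hosts, 254 usable); 192.168.181.0/24 (142 hosts, 254 usable); 192.168.182.0/25 (71 hosts, 126 usable); 192.168.182.128/26 (59 hosts, 62 usable)


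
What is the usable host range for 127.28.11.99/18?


Network: 127.28.0.0
Broadcast: 127.28.63.255
First usable = network + 1
Last usable = broadcast - 1
Range: 127.28.0.1 to 127.28.63.254


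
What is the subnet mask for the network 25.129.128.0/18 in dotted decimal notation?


/18 means 18 network bits, 14 host bits
Binary: 11111111111111111100000000000000
Mask: 255.255.192.0


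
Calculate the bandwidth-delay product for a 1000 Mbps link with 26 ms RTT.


BDP = bandwidth * RTT
= 1000 Mbps * 26 ms
= 1000 * 1e6 * 26 / 1000 bits
= 26000000 bits
= 3250000 bytes
= 3173.8281 KB
BDP = 26000000 bits (3250000 bytes)


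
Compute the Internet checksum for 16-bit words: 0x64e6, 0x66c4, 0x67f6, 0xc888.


Sum all words (with carry folding):
+ 0x64e6 = 0x64e6
+ 0x66c4 = 0xcbaa
+ 0x67f6 = 0x33a1
+ 0xc888 = 0xfc29
One's complement: ~0xfc29
Checksum = 0x03d6


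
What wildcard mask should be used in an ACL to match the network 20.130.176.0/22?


Subnet mask: 255.255.252.0
Wildcard = 255.255.255.255 - subnet mask
255 - 255 = 0
255 - 255 = 0
255 - 252 = 3
255 - 0 = 255
Wildcard: 0.0.3.255


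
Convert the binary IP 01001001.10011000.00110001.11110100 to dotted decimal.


01001001 = 73
10011000 = 152
00110001 = 49
11110100 = 244
IP: 73.152.49.244


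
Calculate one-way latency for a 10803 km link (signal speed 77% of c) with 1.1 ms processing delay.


Speed = 0.77 * 3e5 km/s = 231000 km/s
Propagation delay = 10803 / 231000 = 0.0468 s = 46.7662 ms
Processing delay = 1.1 ms
Total one-way latency = 47.8662 ms


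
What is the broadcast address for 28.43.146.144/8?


Network: 28.0.0.0/8
Host bits = 24
Set all host bits to 1:
Broadcast: 28.255.255.255


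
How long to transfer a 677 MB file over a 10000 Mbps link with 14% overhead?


Effective throughput = 10000 * (1 - 14/100) = 8600 Mbps
File size in Mb = 677 * 8 = 5416 Mb
Time = 5416 / 8600
Time = 0.6298 seconds


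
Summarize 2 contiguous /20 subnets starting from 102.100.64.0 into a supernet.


Original prefix: /20
Number of subnets: 2 = 2^1
New prefix = 20 - 1 = 19
Supernet: 102.100.64.0/19


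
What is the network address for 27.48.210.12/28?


IP:   00011011.00110000.11010010.00001100
Mask: 11111111.11111111.11111111.11110000
AND operation:
Net:  00011011.00110000.11010010.00000000
Network: 27.48.210.0/28


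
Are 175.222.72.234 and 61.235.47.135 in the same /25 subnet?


Mask: 255.255.255.128
175.222.72.234 AND mask = 175.222.72.128
61.235.47.135 AND mask = 61.235.47.128
No, different subnets (175.222.72.128 vs 61.235.47.128)


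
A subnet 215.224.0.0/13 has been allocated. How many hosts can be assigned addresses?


Host bits = 32 - 13 = 19
Total addresses = 2^19 = 524288
Usable = total - 2 (network and broadcast)
Usable hosts: 524286


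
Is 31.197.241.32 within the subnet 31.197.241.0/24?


Subnet network: 31.197.241.0
Test IP AND mask: 31.197.241.0
Yes, 31.197.241.32 is in 31.197.241.0/24


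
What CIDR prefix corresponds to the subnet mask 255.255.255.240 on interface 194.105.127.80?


Binary: 11111111.11111111.11111111.11110000
Count leading 1s
Prefix: /28


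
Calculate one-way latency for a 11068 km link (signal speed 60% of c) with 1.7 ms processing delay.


Speed = 0.6 * 3e5 km/s = 180000 km/s
Propagation delay = 11068 / 180000 = 0.0615 s = 61.4889 ms
Processing delay = 1.7 ms
Total one-way latency = 63.1889 ms


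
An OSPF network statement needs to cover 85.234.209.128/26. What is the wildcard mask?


Subnet mask: 255.255.255.192
Wildcard = 255.255.255.255 - subnet mask
255 - 255 = 0
255 - 255 = 0
255 - 255 = 0
255 - 192 = 63
Wildcard: 0.0.0.63


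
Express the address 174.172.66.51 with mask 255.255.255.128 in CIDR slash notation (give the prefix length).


Binary: 11111111.11111111.11111111.10000000
Count leading 1s
Prefix: /25


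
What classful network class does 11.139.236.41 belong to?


First octet: 11
Binary: 00001011
0xxxxxxx -> Class A (1-126)
Class A, default mask 255.0.0.0 (/8)


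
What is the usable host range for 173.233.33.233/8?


Network: 173.0.0.0
Broadcast: 173.255.255.255
First usable = network + 1
Last usable = broadcast - 1
Range: 173.0.0.1 to 173.255.255.254


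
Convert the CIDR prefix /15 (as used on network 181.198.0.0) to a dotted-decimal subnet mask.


/15 means 15 network bits, 17 host bits
Binary: 11111111111111100000000000000000
Mask: 255.254.0.0


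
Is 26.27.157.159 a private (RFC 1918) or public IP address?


RFC 1918 private ranges:
  10.0.0.0/8 (10.0.0.0 - 10.255.255.255)
  172.16.0.0/12 (172.16.0.0 - 172.31.255.255)
  192.168.0.0/16 (192.168.0.0 - 192.168.255.255)
Public (not in any RFC 1918 range)


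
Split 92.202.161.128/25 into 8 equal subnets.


New prefix = 25 + 3 = 28
Each subnet has 16 addresses
  92.202.161.128/28
  92.202.161.144/28
  92.202.161.160/28
  92.202.161.176/28
  92.202.161.192/28
  92.202.161.208/28
  92.202.161.224/28
  92.202.161.240/28
Subnets: 92.202.161.128/28, 92.202.161.144/28, 92.202.161.160/28, 92.202.161.176/28, 92.202.161.192/28, 92.202.161.208/28, 92.202.161.224/28, 92.202.161.240/28


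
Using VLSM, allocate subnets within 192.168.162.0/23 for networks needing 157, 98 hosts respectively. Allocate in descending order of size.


157 hosts -> /24 (254 usable): 192.168.162.0/24
98 hosts -> /25 (126 usable): 192.168.163.0/25
Allocation: 192.168.162.0/24 (157 hosts, 254 usable); 192.168.163.0/25 (98 hosts, 126 usable)


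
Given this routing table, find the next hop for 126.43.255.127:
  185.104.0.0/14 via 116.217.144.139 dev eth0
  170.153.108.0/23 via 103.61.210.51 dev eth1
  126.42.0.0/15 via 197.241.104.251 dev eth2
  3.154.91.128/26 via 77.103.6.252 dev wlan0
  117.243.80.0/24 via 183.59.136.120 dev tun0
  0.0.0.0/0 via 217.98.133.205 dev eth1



Longest prefix match for 126.43.255.127:
  /14 185.104.0.0: no
  /23 170.153.108.0: no
  /15 126.42.0.0: MATCH
  /26 3.154.91.128: no
  /24 117.243.80.0: no
  /0 0.0.0.0: MATCH
Selected: next-hop 197.241.104.251 via eth2 (matched /15)


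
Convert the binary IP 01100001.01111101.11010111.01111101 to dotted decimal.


01100001 = 97
01111101 = 125
11010111 = 215
01111101 = 125
IP: 97.125.215.125


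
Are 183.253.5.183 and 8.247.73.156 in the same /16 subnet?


Mask: 255.255.0.0
183.253.5.183 AND mask = 183.253.0.0
8.247.73.156 AND mask = 8.247.0.0
No, different subnets (183.253.0.0 vs 8.247.0.0)


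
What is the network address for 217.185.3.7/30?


IP:   11011001.10111001.00000011.00000111
Mask: 11111111.11111111.11111111.11111100
AND operation:
Net:  11011001.10111001.00000011.00000100
Network: 217.185.3.4/30


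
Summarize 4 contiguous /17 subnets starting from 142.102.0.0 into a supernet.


Original prefix: /17
Number of subnets: 4 = 2^2
New prefix = 17 - 2 = 15
Supernet: 142.102.0.0/15


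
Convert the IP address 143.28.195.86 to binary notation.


143 = 10001111
28 = 00011100
195 = 11000011
86 = 01010110
Binary: 10001111.00011100.11000011.01010110


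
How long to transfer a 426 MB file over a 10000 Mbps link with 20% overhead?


Effective throughput = 10000 * (1 - 20/100) = 8000 Mbps
File size in Mb = 426 * 8 = 3408 Mb
Time = 3408 / 8000
Time = 0.426 seconds


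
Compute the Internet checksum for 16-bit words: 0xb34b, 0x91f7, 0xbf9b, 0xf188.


Sum all words (with carry folding):
+ 0xb34b = 0xb34b
+ 0x91f7 = 0x4543
+ 0xbf9b = 0x04df
+ 0xf188 = 0xf667
One's complement: ~0xf667
Checksum = 0x0998


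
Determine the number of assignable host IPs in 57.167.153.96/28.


Host bits = 32 - 28 = 4
Total addresses = 2^4 = 16
Usable = total - 2 (network and broadcast)
Usable hosts: 14


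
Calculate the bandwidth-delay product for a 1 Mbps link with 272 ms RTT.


BDP = bandwidth * RTT
= 1 Mbps * 272 ms
= 1 * 1e6 * 272 / 1000 bits
= 272000 bits
= 34000 bytes
= 33.2031 KB
BDP = 272000 bits (34000 bytes)


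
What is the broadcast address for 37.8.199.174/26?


Network: 37.8.199.128/26
Host bits = 6
Set all host bits to 1:
Broadcast: 37.8.199.191


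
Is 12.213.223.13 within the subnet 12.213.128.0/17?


Subnet network: 12.213.128.0
Test IP AND mask: 12.213.128.0
Yes, 12.213.223.13 is in 12.213.128.0/17


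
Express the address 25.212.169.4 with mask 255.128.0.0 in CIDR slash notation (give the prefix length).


Binary: 11111111.10000000.00000000.00000000
Count leading 1s
Prefix: /9


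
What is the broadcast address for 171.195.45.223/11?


Network: 171.192.0.0/11
Host bits = 21
Set all host bits to 1:
Broadcast: 171.223.255.255


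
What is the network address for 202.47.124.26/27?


IP:   11001010.00101111.01111100.00011010
Mask: 11111111.11111111.11111111.11100000
AND operation:
Net:  11001010.00101111.01111100.00000000
Network: 202.47.124.0/27


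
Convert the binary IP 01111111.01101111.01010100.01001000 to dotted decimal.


01111111 = 127
01101111 = 111
01010100 = 84
01001000 = 72
IP: 127.111.84.72


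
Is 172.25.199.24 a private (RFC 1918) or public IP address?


RFC 1918 private ranges:
  10.0.0.0/8 (10.0.0.0 - 10.255.255.255)
  172.16.0.0/12 (172.16.0.0 - 172.31.255.255)
  192.168.0.0/16 (192.168.0.0 - 192.168.255.255)
Private (in 172.16.0.0/12)


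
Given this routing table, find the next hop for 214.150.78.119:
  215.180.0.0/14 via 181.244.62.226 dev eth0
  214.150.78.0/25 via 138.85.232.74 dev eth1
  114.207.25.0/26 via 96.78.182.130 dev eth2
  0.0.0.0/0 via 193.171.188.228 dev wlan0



Longest prefix match for 214.150.78.119:
  /14 215.180.0.0: no
  /25 214.150.78.0: MATCH
  /26 114.207.25.0: no
  /0 0.0.0.0: MATCH
Selected: next-hop 138.85.232.74 via eth1 (matched /25)


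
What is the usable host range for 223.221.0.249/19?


Network: 223.221.0.0
Broadcast: 223.221.31.255
First usable = network + 1
Last usable = broadcast - 1
Range: 223.221.0.1 to 223.221.31.254


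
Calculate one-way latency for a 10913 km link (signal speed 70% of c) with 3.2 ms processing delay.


Speed = 0.7 * 3e5 km/s = 210000 km/s
Propagation delay = 10913 / 210000 = 0.052 s = 51.9667 ms
Processing delay = 3.2 ms
Total one-way latency = 55.1667 ms


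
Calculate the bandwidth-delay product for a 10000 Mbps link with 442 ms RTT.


BDP = bandwidth * RTT
= 10000 Mbps * 442 ms
= 10000 * 1e6 * 442 / 1000 bits
= 4420000000 bits
= 552500000 bytes
= 539550.7812 KB
BDP = 4420000000 bits (552500000 bytes)


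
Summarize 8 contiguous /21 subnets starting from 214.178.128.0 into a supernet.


Original prefix: /21
Number of subnets: 8 = 2^3
New prefix = 21 - 3 = 18
Supernet: 214.178.128.0/18


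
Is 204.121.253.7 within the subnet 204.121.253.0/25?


Subnet network: 204.121.253.0
Test IP AND mask: 204.121.253.0
Yes, 204.121.253.7 is in 204.121.253.0/25


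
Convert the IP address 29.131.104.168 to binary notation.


29 = 00011101
131 = 10000011
104 = 01101000
168 = 10101000
Binary: 00011101.10000011.01101000.10101000


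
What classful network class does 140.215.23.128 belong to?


First octet: 140
Binary: 10001100
10xxxxxx -> Class B (128-191)
Class B, default mask 255.255.0.0 (/16)


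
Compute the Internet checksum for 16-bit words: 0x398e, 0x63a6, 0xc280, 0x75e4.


Sum all words (with carry folding):
+ 0x398e = 0x398e
+ 0x63a6 = 0x9d34
+ 0xc280 = 0x5fb5
+ 0x75e4 = 0xd599
One's complement: ~0xd599
Checksum = 0x2a66


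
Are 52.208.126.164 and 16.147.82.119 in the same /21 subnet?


Mask: 255.255.248.0
52.208.126.164 AND mask = 52.208.120.0
16.147.82.119 AND mask = 16.147.80.0
No, different subnets (52.208.120.0 vs 16.147.80.0)


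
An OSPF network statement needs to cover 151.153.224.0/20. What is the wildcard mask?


Subnet mask: 255.255.240.0
Wildcard = 255.255.255.255 - subnet mask
255 - 255 = 0
255 - 255 = 0
255 - 240 = 15
255 - 0 = 255
Wildcard: 0.0.15.255


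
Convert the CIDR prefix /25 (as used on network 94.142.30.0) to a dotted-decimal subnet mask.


/25 means 25 network bits, 7 host bits
Binary: 11111111111111111111111110000000
Mask: 255.255.255.128


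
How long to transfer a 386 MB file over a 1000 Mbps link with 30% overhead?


Effective throughput = 1000 * (1 - 30/100) = 700 Mbps
File size in Mb = 386 * 8 = 3088 Mb
Time = 3088 / 700
Time = 4.4114 seconds


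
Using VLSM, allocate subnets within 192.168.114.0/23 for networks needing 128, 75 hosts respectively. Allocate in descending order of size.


128 hosts -> /24 (254 usable): 192.168.114.0/24
75 hosts -> /25 (126 usable): 192.168.115.0/25
Allocation: 192.168.114.0/24 (128 hosts, 254 usable); 192.168.115.0/25 (75 hosts, 126 usable)


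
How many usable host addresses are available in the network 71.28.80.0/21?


Host bits = 32 - 21 = 11
Total addresses = 2^11 = 2048
Usable = total - 2 (network and broadcast)
Usable hosts: 2046


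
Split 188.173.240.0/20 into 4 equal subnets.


New prefix = 20 + 2 = 22
Each subnet has 1024 addresses
  188.173.240.0/22
  188.173.244.0/22
  188.173.248.0/22
  188.173.252.0/22
Subnets: 188.173.240.0/22, 188.173.244.0/22, 188.173.248.0/22, 188.173.252.0/22


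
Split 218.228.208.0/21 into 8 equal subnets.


New prefix = 21 + 3 = 24
Each subnet has 256 addresses
  218.228.208.0/24
  218.228.209.0/24
  218.228.210.0/24
  218.228.211.0/24
  218.228.212.0/24
  218.228.213.0/24
  218.228.214.0/24
  218.228.215.0/24
Subnets: 218.228.208.0/24, 218.228.209.0/24, 218.228.210.0/24, 218.228.211.0/24, 218.228.212.0/24, 218.228.213.0/24, 218.228.214.0/24, 218.228.215.0/24


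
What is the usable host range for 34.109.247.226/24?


Network: 34.109.247.0
Broadcast: 34.109.247.255
First usable = network + 1
Last usable = broadcast - 1
Range: 34.109.247.1 to 34.109.247.254


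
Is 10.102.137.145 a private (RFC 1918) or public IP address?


RFC 1918 private ranges:
  10.0.0.0/8 (10.0.0.0 - 10.255.255.255)
  172.16.0.0/12 (172.16.0.0 - 172.31.255.255)
  192.168.0.0/16 (192.168.0.0 - 192.168.255.255)
Private (in 10.0.0.0/8)


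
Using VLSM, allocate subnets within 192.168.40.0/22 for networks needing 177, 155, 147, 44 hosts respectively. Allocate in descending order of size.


177 hosts -> /24 (254 usable): 192.168.40.0/24
155 hosts -> /24 (254 usable): 192.168.41.0/24
147 hosts -> /24 (254 usable): 192.168.42.0/24
44 hosts -> /26 (62 usable): 192.168.43.0/26
Allocation: 192.168.40.0/24 (177 hosts, 254 usable); 192.168.41.0/24 (155 hosts, 254 usable); 192.168.42.0/24 (147 hosts, 254 usable); 192.168.43.0/26 (44 hosts, 62 usable)


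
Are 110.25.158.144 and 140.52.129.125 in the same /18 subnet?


Mask: 255.255.192.0
110.25.158.144 AND mask = 110.25.128.0
140.52.129.125 AND mask = 140.52.128.0
No, different subnets (110.25.128.0 vs 140.52.128.0)


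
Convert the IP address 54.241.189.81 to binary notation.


54 = 00110110
241 = 11110001
189 = 10111101
81 = 01010001
Binary: 00110110.11110001.10111101.01010001


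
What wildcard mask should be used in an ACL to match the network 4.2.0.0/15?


Subnet mask: 255.254.0.0
Wildcard = 255.255.255.255 - subnet mask
255 - 255 = 0
255 - 254 = 1
255 - 0 = 255
255 - 0 = 255
Wildcard: 0.1.255.255


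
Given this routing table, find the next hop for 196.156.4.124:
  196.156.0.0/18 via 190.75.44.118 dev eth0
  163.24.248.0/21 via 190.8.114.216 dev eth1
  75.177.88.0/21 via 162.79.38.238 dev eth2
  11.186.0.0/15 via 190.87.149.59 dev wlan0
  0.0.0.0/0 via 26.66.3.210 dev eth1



Longest prefix match for 196.156.4.124:
  /18 196.156.0.0: MATCH
  /21 163.24.248.0: no
  /21 75.177.88.0: no
  /15 11.186.0.0: no
  /0 0.0.0.0: MATCH
Selected: next-hop 190.75.44.118 via eth0 (matched /18)


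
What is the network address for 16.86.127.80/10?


IP:   00010000.01010110.01111111.01010000
Mask: 11111111.11000000.00000000.00000000
AND operation:
Net:  00010000.01000000.00000000.00000000
Network: 16.64.0.0/10


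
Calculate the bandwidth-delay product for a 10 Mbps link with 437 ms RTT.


BDP = bandwidth * RTT
= 10 Mbps * 437 ms
= 10 * 1e6 * 437 / 1000 bits
= 4370000 bits
= 546250 bytes
= 533.4473 KB
BDP = 4370000 bits (546250 bytes)


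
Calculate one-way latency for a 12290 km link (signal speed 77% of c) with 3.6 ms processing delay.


Speed = 0.77 * 3e5 km/s = 231000 km/s
Propagation delay = 12290 / 231000 = 0.0532 s = 53.2035 ms
Processing delay = 3.6 ms
Total one-way latency = 56.8035 ms


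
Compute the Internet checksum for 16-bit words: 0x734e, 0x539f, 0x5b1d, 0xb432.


Sum all words (with carry folding):
+ 0x734e = 0x734e
+ 0x539f = 0xc6ed
+ 0x5b1d = 0x220b
+ 0xb432 = 0xd63d
One's complement: ~0xd63d
Checksum = 0x29c2


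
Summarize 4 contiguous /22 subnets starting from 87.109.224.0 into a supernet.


Original prefix: /22
Number of subnets: 4 = 2^2
New prefix = 22 - 2 = 20
Supernet: 87.109.224.0/20


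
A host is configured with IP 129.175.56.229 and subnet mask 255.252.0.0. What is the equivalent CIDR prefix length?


Binary: 11111111.11111100.00000000.00000000
Count leading 1s
Prefix: /14


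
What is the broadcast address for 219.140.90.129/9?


Network: 219.128.0.0/9
Host bits = 23
Set all host bits to 1:
Broadcast: 219.255.255.255


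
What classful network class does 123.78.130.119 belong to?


First octet: 123
Binary: 01111011
0xxxxxxx -> Class A (1-126)
Class A, default mask 255.0.0.0 (/8)


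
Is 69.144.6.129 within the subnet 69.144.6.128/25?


Subnet network: 69.144.6.128
Test IP AND mask: 69.144.6.128
Yes, 69.144.6.129 is in 69.144.6.128/25


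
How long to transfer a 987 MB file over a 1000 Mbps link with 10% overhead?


Effective throughput = 1000 * (1 - 10/100) = 900 Mbps
File size in Mb = 987 * 8 = 7896 Mb
Time = 7896 / 900
Time = 8.7733 seconds


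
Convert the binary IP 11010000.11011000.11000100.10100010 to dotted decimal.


11010000 = 208
11011000 = 216
11000100 = 196
10100010 = 162
IP: 208.216.196.162


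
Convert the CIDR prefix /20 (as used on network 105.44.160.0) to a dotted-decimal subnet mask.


/20 means 20 network bits, 12 host bits
Binary: 11111111111111111111000000000000
Mask: 255.255.240.0


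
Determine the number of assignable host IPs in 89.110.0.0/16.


Host bits = 32 - 16 = 16
Total addresses = 2^16 = 65536
Usable = total - 2 (network and broadcast)
Usable hosts: 65534


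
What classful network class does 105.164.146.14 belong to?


First octet: 105
Binary: 01101001
0xxxxxxx -> Class A (1-126)
Class A, default mask 255.0.0.0 (/8)


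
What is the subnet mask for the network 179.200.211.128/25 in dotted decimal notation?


/25 means 25 network bits, 7 host bits
Binary: 11111111111111111111111110000000
Mask: 255.255.255.128


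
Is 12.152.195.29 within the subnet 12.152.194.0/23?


Subnet network: 12.152.194.0
Test IP AND mask: 12.152.194.0
Yes, 12.152.195.29 is in 12.152.194.0/23


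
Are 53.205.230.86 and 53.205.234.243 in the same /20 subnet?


Mask: 255.255.240.0
53.205.230.86 AND mask = 53.205.224.0
53.205.234.243 AND mask = 53.205.224.0
Yes, same subnet (53.205.224.0)


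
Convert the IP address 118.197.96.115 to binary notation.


118 = 01110110
197 = 11000101
96 = 01100000
115 = 01110011
Binary: 01110110.11000101.01100000.01110011


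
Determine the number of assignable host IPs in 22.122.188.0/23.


Host bits = 32 - 23 = 9
Total addresses = 2^9 = 512
Usable = total - 2 (network and broadcast)
Usable hosts: 510


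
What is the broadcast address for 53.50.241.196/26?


Network: 53.50.241.192/26
Host bits = 6
Set all host bits to 1:
Broadcast: 53.50.241.255


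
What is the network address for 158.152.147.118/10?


IP:   10011110.10011000.10010011.01110110
Mask: 11111111.11000000.00000000.00000000
AND operation:
Net:  10011110.10000000.00000000.00000000
Network: 158.128.0.0/10


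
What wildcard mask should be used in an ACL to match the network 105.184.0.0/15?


Subnet mask: 255.254.0.0
Wildcard = 255.255.255.255 - subnet mask
255 - 255 = 0
255 - 254 = 1
255 - 0 = 255
255 - 0 = 255
Wildcard: 0.1.255.255


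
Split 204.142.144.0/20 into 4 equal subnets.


New prefix = 20 + 2 = 22
Each subnet has 1024 addresses
  204.142.144.0/22
  204.142.148.0/22
  204.142.152.0/22
  204.142.156.0/22
Subnets: 204.142.144.0/22, 204.142.148.0/22, 204.142.152.0/22, 204.142.156.0/22


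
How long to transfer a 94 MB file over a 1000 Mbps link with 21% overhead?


Effective throughput = 1000 * (1 - 21/100) = 790 Mbps
File size in Mb = 94 * 8 = 752 Mb
Time = 752 / 790
Time = 0.9519 seconds


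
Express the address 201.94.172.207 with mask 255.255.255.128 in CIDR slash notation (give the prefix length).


Binary: 11111111.11111111.11111111.10000000
Count leading 1s
Prefix: /25


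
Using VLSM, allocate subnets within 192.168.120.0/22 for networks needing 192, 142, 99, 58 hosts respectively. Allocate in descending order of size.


192 hosts -> /24 (254 usable): 192.168.120.0/24
142 hosts -> /24 (254 usable): 192.168.121.0/24
99 hosts -> /25 (126 usable): 192.168.122.0/25
58 hosts -> /26 (62 usable): 192.168.122.128/26
Allocation: 192.168.120.0/24 (192 hosts, 254 usable); 192.168.121.0/24 (142 hosts, 254 usable); 192.168.122.0/25 (99 hosts, 126 usable); 192.168.122.128/26 (58 hosts, 62 usable)


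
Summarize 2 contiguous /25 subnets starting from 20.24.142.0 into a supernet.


Original prefix: /25
Number of subnets: 2 = 2^1
New prefix = 25 - 1 = 24
Supernet: 20.24.142.0/24


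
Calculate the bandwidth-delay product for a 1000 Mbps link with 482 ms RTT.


BDP = bandwidth * RTT
= 1000 Mbps * 482 ms
= 1000 * 1e6 * 482 / 1000 bits
= 482000000 bits
= 60250000 bytes
= 58837.8906 KB
BDP = 482000000 bits (60250000 bytes)


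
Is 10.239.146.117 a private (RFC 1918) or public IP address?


RFC 1918 private ranges:
  10.0.0.0/8 (10.0.0.0 - 10.255.255.255)
  172.16.0.0/12 (172.16.0.0 - 172.31.255.255)
  192.168.0.0/16 (192.168.0.0 - 192.168.255.255)
Private (in 10.0.0.0/8)


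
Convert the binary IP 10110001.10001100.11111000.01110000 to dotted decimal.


10110001 = 177
10001100 = 140
11111000 = 248
01110000 = 112
IP: 177.140.248.112


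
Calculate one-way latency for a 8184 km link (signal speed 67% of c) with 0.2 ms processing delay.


Speed = 0.67 * 3e5 km/s = 201000 km/s
Propagation delay = 8184 / 201000 = 0.0407 s = 40.7164 ms
Processing delay = 0.2 ms
Total one-way latency = 40.9164 ms


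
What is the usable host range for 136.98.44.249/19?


Network: 136.98.32.0
Broadcast: 136.98.63.255
First usable = network + 1
Last usable = broadcast - 1
Range: 136.98.32.1 to 136.98.63.254


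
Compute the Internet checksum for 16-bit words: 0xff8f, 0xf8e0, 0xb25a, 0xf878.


Sum all words (with carry folding):
+ 0xff8f = 0xff8f
+ 0xf8e0 = 0xf870
+ 0xb25a = 0xaacb
+ 0xf878 = 0xa344
One's complement: ~0xa344
Checksum = 0x5cbb


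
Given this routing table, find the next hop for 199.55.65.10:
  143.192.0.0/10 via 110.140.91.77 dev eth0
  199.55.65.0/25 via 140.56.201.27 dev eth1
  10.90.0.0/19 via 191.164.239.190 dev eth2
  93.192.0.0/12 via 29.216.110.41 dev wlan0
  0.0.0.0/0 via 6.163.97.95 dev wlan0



Longest prefix match for 199.55.65.10:
  /10 143.192.0.0: no
  /25 199.55.65.0: MATCH
  /19 10.90.0.0: no
  /12 93.192.0.0: no
  /0 0.0.0.0: MATCH
Selected: next-hop 140.56.201.27 via eth1 (matched /25)


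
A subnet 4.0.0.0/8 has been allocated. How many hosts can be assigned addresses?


Host bits = 32 - 8 = 24
Total addresses = 2^24 = 16777216
Usable = total - 2 (network and broadcast)
Usable hosts: 16777214


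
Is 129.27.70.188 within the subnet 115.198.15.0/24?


Subnet network: 115.198.15.0
Test IP AND mask: 129.27.70.0
No, 129.27.70.188 is not in 115.198.15.0/24


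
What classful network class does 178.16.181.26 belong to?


First octet: 178
Binary: 10110010
10xxxxxx -> Class B (128-191)
Class B, default mask 255.255.0.0 (/16)


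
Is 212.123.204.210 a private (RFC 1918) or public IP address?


RFC 1918 private ranges:
  10.0.0.0/8 (10.0.0.0 - 10.255.255.255)
  172.16.0.0/12 (172.16.0.0 - 172.31.255.255)
  192.168.0.0/16 (192.168.0.0 - 192.168.255.255)
Public (not in any RFC 1918 range)


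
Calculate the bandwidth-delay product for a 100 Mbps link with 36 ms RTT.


BDP = bandwidth * RTT
= 100 Mbps * 36 ms
= 100 * 1e6 * 36 / 1000 bits
= 3600000 bits
= 450000 bytes
= 439.4531 KB
BDP = 3600000 bits (450000 bytes)


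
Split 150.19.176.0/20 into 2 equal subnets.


New prefix = 20 + 1 = 21
Each subnet has 2048 addresses
  150.19.176.0/21
  150.19.184.0/21
Subnets: 150.19.176.0/21, 150.19.184.0/21


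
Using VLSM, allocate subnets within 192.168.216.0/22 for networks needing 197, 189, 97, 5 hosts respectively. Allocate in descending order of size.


197 hosts -> /24 (254 usable): 192.168.216.0/24
189 hosts -> /24 (254 usable): 192.168.217.0/24
97 hosts -> /25 (126 usable): 192.168.218.0/25
5 hosts -> /29 (6 usable): 192.168.218.128/29
Allocation: 192.168.216.0/24 (197 hosts, 254 usable); 192.168.217.0/24 (189 hosts, 254 usable); 192.168.218.0/25 (97 hosts, 126 usable); 192.168.218.128/29 (5 hosts, 6 usable)


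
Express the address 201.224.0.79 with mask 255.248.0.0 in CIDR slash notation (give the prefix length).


Binary: 11111111.11111000.00000000.00000000
Count leading 1s
Prefix: /13


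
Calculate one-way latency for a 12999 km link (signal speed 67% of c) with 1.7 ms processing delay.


Speed = 0.67 * 3e5 km/s = 201000 km/s
Propagation delay = 12999 / 201000 = 0.0647 s = 64.6716 ms
Processing delay = 1.7 ms
Total one-way latency = 66.3716 ms


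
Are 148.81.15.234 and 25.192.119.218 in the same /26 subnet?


Mask: 255.255.255.192
148.81.15.234 AND mask = 148.81.15.192
25.192.119.218 AND mask = 25.192.119.192
No, different subnets (148.81.15.192 vs 25.192.119.192)


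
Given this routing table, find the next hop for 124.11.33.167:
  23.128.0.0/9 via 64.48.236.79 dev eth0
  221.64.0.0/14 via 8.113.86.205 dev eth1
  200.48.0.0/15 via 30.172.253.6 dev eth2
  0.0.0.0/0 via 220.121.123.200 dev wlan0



Longest prefix match for 124.11.33.167:
  /9 23.128.0.0: no
  /14 221.64.0.0: no
  /15 200.48.0.0: no
  /0 0.0.0.0: MATCH
Selected: next-hop 220.121.123.200 via wlan0 (matched /0)


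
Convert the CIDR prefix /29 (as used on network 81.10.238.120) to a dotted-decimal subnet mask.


/29 means 29 network bits, 3 host bits
Binary: 11111111111111111111111111111000
Mask: 255.255.255.248


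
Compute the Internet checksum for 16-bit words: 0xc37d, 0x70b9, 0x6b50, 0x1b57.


Sum all words (with carry folding):
+ 0xc37d = 0xc37d
+ 0x70b9 = 0x3437
+ 0x6b50 = 0x9f87
+ 0x1b57 = 0xbade
One's complement: ~0xbade
Checksum = 0x4521


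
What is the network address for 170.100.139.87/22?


IP:   10101010.01100100.10001011.01010111
Mask: 11111111.11111111.11111100.00000000
AND operation:
Net:  10101010.01100100.10001000.00000000
Network: 170.100.136.0/22


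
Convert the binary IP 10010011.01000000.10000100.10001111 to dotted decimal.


10010011 = 147
01000000 = 64
10000100 = 132
10001111 = 143
IP: 147.64.132.143


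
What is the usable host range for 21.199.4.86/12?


Network: 21.192.0.0
Broadcast: 21.207.255.255
First usable = network + 1
Last usable = broadcast - 1
Range: 21.192.0.1 to 21.207.255.254


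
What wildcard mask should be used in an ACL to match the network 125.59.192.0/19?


Subnet mask: 255.255.224.0
Wildcard = 255.255.255.255 - subnet mask
255 - 255 = 0
255 - 255 = 0
255 - 224 = 31
255 - 0 = 255
Wildcard: 0.0.31.255


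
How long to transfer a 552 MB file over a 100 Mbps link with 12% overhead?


Effective throughput = 100 * (1 - 12/100) = 88 Mbps
File size in Mb = 552 * 8 = 4416 Mb
Time = 4416 / 88
Time = 50.1818 seconds


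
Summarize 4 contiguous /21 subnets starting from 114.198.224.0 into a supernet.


Original prefix: /21
Number of subnets: 4 = 2^2
New prefix = 21 - 2 = 19
Supernet: 114.198.224.0/19


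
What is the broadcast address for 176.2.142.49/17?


Network: 176.2.128.0/17
Host bits = 15
Set all host bits to 1:
Broadcast: 176.2.255.255


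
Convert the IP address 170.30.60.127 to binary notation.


170 = 10101010
30 = 00011110
60 = 00111100
127 = 01111111
Binary: 10101010.00011110.00111100.01111111


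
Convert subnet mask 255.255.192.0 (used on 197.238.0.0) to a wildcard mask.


Subnet mask: 255.255.192.0
Wildcard = 255.255.255.255 - subnet mask
255 - 255 = 0
255 - 255 = 0
255 - 192 = 63
255 - 0 = 255
Wildcard: 0.0.63.255


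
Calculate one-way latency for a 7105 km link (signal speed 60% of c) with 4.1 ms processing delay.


Speed = 0.6 * 3e5 km/s = 180000 km/s
Propagation delay = 7105 / 180000 = 0.0395 s = 39.4722 ms
Processing delay = 4.1 ms
Total one-way latency = 43.5722 ms


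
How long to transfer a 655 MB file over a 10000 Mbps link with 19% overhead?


Effective throughput = 10000 * (1 - 19/100) = 8100.0 Mbps
File size in Mb = 655 * 8 = 5240 Mb
Time = 5240 / 8100.0
Time = 0.6469 seconds


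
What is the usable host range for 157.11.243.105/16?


Network: 157.11.0.0
Broadcast: 157.11.255.255
First usable = network + 1
Last usable = broadcast - 1
Range: 157.11.0.1 to 157.11.255.254


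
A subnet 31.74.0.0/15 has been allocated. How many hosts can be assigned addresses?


Host bits = 32 - 15 = 17
Total addresses = 2^17 = 131072
Usable = total - 2 (network and broadcast)
Usable hosts: 131070


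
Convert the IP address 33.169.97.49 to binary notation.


33 = 00100001
169 = 10101001
97 = 01100001
49 = 00110001
Binary: 00100001.10101001.01100001.00110001


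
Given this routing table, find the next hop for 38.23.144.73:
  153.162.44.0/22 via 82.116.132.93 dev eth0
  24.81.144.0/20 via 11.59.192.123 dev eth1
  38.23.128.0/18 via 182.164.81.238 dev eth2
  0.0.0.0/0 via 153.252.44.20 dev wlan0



Longest prefix match for 38.23.144.73:
  /22 153.162.44.0: no
  /20 24.81.144.0: no
  /18 38.23.128.0: MATCH
  /0 0.0.0.0: MATCH
Selected: next-hop 182.164.81.238 via eth2 (matched /18)


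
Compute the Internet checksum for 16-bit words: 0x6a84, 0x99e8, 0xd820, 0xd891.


Sum all words (with carry folding):
+ 0x6a84 = 0x6a84
+ 0x99e8 = 0x046d
+ 0xd820 = 0xdc8d
+ 0xd891 = 0xb51f
One's complement: ~0xb51f
Checksum = 0x4ae0


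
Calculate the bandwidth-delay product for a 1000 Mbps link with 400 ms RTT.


BDP = bandwidth * RTT
= 1000 Mbps * 400 ms
= 1000 * 1e6 * 400 / 1000 bits
= 400000000 bits
= 50000000 bytes
= 48828.125 KB
BDP = 400000000 bits (50000000 bytes)


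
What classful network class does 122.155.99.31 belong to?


First octet: 122
Binary: 01111010
0xxxxxxx -> Class A (1-126)
Class A, default mask 255.0.0.0 (/8)


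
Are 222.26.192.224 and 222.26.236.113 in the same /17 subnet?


Mask: 255.255.128.0
222.26.192.224 AND mask = 222.26.128.0
222.26.236.113 AND mask = 222.26.128.0
Yes, same subnet (222.26.128.0)


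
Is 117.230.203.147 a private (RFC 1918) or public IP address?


RFC 1918 private ranges:
  10.0.0.0/8 (10.0.0.0 - 10.255.255.255)
  172.16.0.0/12 (172.16.0.0 - 172.31.255.255)
  192.168.0.0/16 (192.168.0.0 - 192.168.255.255)
Public (not in any RFC 1918 range)


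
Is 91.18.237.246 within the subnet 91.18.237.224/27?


Subnet network: 91.18.237.224
Test IP AND mask: 91.18.237.224
Yes, 91.18.237.246 is in 91.18.237.224/27


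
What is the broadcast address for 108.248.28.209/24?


Network: 108.248.28.0/24
Host bits = 8
Set all host bits to 1:
Broadcast: 108.248.28.255


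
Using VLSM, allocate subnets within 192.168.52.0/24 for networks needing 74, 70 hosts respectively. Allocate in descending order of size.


74 hosts -> /25 (126 usable): 192.168.52.0/25
70 hosts -> /25 (126 usable): 192.168.52.128/25
Allocation: 192.168.52.0/25 (74 hosts, 126 usable); 192.168.52.128/25 (70 hosts, 126 usable)


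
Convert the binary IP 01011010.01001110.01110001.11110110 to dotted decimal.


01011010 = 90
01001110 = 78
01110001 = 113
11110110 = 246
IP: 90.78.113.246


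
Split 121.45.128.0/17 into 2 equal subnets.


New prefix = 17 + 1 = 18
Each subnet has 16384 addresses
  121.45.128.0/18
  121.45.192.0/18
Subnets: 121.45.128.0/18, 121.45.192.0/18


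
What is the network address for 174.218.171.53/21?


IP:   10101110.11011010.10101011.00110101
Mask: 11111111.11111111.11111000.00000000
AND operation:
Net:  10101110.11011010.10101000.00000000
Network: 174.218.168.0/21


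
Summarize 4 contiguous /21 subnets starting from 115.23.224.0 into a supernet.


Original prefix: /21
Number of subnets: 4 = 2^2
New prefix = 21 - 2 = 19
Supernet: 115.23.224.0/19


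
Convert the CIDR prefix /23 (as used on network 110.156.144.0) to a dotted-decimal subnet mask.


/23 means 23 network bits, 9 host bits
Binary: 11111111111111111111111000000000
Mask: 255.255.254.0


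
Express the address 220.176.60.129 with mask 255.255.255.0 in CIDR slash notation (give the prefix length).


Binary: 11111111.11111111.11111111.00000000
Count leading 1s
Prefix: /24


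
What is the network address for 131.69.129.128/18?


IP:   10000011.01000101.10000001.10000000
Mask: 11111111.11111111.11000000.00000000
AND operation:
Net:  10000011.01000101.10000000.00000000
Network: 131.69.128.0/18


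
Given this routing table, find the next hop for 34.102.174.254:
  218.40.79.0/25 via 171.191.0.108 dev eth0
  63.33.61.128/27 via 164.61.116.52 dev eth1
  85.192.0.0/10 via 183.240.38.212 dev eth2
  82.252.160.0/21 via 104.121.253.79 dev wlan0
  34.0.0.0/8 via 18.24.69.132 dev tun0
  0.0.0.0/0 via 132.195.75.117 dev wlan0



Longest prefix match for 34.102.174.254:
  /25 218.40.79.0: no
  /27 63.33.61.128: no
  /10 85.192.0.0: no
  /21 82.252.160.0: no
  /8 34.0.0.0: MATCH
  /0 0.0.0.0: MATCH
Selected: next-hop 18.24.69.132 via tun0 (matched /8)


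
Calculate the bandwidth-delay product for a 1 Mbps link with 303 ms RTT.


BDP = bandwidth * RTT
= 1 Mbps * 303 ms
= 1 * 1e6 * 303 / 1000 bits
= 303000 bits
= 37875 bytes
= 36.9873 KB
BDP = 303000 bits (37875 bytes)


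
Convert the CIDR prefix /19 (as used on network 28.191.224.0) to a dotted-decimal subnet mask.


/19 means 19 network bits, 13 host bits
Binary: 11111111111111111110000000000000
Mask: 255.255.224.0


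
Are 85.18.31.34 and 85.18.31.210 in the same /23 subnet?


Mask: 255.255.254.0
85.18.31.34 AND mask = 85.18.30.0
85.18.31.210 AND mask = 85.18.30.0
Yes, same subnet (85.18.30.0)
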